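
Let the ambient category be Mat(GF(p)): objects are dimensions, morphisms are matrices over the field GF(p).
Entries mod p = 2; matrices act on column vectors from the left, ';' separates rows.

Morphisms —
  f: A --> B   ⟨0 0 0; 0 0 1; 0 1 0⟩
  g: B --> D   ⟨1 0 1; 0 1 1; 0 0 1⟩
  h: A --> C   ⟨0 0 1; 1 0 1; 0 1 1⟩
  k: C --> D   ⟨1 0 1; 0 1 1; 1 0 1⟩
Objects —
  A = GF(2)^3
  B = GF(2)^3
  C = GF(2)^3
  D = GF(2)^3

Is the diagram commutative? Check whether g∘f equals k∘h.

Answer: DOES NOT COMMUTE

Derivation:
1) trace f;g:
  e0=[1,0,0] f-->[0,0,0] g-->[0,0,0]
  e1=[0,1,0] f-->[0,0,1] g-->[1,1,1]
  e2=[0,0,1] f-->[0,1,0] g-->[0,1,0]
  composite₁ = ⟨0 1 0; 0 1 1; 0 1 0⟩
2) trace h;k:
  e0=[1,0,0] h-->[0,1,0] k-->[0,1,0]
  e1=[0,1,0] h-->[0,0,1] k-->[1,1,1]
  e2=[0,0,1] h-->[1,1,1] k-->[0,0,0]
  composite₂ = ⟨0 1 0; 1 1 0; 0 1 0⟩
Equal? differ; not commutative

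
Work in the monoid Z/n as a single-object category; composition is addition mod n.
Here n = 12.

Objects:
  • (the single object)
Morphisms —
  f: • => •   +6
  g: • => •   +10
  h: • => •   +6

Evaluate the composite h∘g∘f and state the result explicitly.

Answer: +10

Work:
  0 +6≡6 +10≡4 +6≡10  (mod 12)
result: +10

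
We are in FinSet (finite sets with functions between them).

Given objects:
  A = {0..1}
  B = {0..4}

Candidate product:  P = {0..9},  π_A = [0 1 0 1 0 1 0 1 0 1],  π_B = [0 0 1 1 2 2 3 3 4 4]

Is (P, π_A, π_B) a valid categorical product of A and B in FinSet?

|A|·|B| = 2·5 = 10;  |P| = 10
Check the pairing map k ↦ (π_A(k), π_B(k)):
  0 ↦ (0,0)
  1 ↦ (1,0)
  2 ↦ (0,1)
  3 ↦ (1,1)
  4 ↦ (0,2)
  5 ↦ (1,2)
  6 ↦ (0,3)
  7 ↦ (1,3)
  8 ↦ (0,4)
  9 ↦ (1,4)
distinct pairs in image: 10 / 10 needed
  → bijection onto A×B; projections well-typed.

Answer: VALID PRODUCT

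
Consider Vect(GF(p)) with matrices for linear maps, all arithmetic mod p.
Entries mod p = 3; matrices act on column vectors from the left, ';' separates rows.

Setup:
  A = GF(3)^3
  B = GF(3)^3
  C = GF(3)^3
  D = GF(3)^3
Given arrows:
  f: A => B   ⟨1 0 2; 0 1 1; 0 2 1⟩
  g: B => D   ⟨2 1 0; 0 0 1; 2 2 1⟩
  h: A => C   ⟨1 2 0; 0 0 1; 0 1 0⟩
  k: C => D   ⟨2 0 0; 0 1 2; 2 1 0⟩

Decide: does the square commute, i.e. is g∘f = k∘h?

Answer: DOES NOT COMMUTE

Trace:
Path 1 = f;g:
  e0=⟨1,0,0⟩ f=>⟨1,0,0⟩ g=>⟨2,0,2⟩
  e1=⟨0,1,0⟩ f=>⟨0,1,2⟩ g=>⟨1,2,1⟩
  e2=⟨0,0,1⟩ f=>⟨2,1,1⟩ g=>⟨2,1,1⟩
  ⟦path⟧₁ = ⟨2 1 2; 0 2 1; 2 1 1⟩
Path 2 = h;k:
  e0=⟨1,0,0⟩ h=>⟨1,0,0⟩ k=>⟨2,0,2⟩
  e1=⟨0,1,0⟩ h=>⟨2,0,1⟩ k=>⟨1,2,1⟩
  e2=⟨0,0,1⟩ h=>⟨0,1,0⟩ k=>⟨0,1,1⟩
  ⟦path⟧₂ = ⟨2 1 0; 0 2 1; 2 1 1⟩
Equal? differ; not commutative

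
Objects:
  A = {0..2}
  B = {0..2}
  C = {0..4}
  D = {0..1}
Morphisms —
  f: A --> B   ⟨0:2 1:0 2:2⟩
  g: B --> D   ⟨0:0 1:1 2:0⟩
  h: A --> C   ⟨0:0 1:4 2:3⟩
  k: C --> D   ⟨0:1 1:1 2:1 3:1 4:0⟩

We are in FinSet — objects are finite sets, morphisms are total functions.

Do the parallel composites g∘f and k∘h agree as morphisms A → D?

Answer: DOES NOT COMMUTE

Derivation:
Along f;g (path 1):
  0 f-->2 g-->0
  1 f-->0 g-->0
  2 f-->2 g-->0
  result₁ = ⟨0:0 1:0 2:0⟩
Along h;k (path 2):
  0 h-->0 k-->1
  1 h-->4 k-->0
  2 h-->3 k-->1
  result₂ = ⟨0:1 1:0 2:1⟩
Equal? distinct morphisms ✗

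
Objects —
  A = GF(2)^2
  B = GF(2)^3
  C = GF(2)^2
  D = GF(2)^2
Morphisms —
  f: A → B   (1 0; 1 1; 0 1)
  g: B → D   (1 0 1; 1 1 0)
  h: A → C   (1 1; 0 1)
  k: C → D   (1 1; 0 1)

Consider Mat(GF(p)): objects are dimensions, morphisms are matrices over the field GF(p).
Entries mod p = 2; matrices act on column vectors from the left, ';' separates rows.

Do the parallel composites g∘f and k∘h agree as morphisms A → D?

Path 1 = f;g:
  e0=⟨1,0⟩ f→⟨1,1,0⟩ g→⟨1,0⟩
  e1=⟨0,1⟩ f→⟨0,1,1⟩ g→⟨1,1⟩
  composite₁ = (1 1; 0 1)
Path 2 = h;k:
  e0=⟨1,0⟩ h→⟨1,0⟩ k→⟨1,0⟩
  e1=⟨0,1⟩ h→⟨1,1⟩ k→⟨0,1⟩
  composite₂ = (1 0; 0 1)
Equal? distinct morphisms ✗

Answer: DOES NOT COMMUTE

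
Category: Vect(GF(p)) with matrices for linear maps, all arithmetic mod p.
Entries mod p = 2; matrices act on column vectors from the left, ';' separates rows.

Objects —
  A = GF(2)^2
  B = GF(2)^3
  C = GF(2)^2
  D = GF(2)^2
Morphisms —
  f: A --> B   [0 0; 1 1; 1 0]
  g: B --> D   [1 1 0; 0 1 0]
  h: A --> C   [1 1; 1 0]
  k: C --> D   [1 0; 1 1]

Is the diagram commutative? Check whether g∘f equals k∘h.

Path 1 = f;g:
  e0=(1,0) f-->(0,1,1) g-->(1,1)
  e1=(0,1) f-->(0,1,0) g-->(1,1)
  ⟦path⟧₁ = [1 1; 1 1]
Path 2 = h;k:
  e0=(1,0) h-->(1,1) k-->(1,0)
  e1=(0,1) h-->(1,0) k-->(1,1)
  ⟦path⟧₂ = [1 1; 0 1]
Equal? distinct morphisms ✗

Answer: DOES NOT COMMUTE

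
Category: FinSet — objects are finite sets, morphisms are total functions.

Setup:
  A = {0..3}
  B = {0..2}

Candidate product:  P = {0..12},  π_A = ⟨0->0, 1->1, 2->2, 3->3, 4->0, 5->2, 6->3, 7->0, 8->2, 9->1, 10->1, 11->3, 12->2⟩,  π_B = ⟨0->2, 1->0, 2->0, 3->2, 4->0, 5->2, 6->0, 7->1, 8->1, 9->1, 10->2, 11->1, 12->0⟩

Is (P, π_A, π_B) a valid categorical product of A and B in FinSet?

|A|·|B| = 4·3 = 12;  |P| = 13
  → cardinalities differ; no bijection possible.

Answer: NOT A VALID PRODUCT — |P|=13 ≠ |A|·|B|=12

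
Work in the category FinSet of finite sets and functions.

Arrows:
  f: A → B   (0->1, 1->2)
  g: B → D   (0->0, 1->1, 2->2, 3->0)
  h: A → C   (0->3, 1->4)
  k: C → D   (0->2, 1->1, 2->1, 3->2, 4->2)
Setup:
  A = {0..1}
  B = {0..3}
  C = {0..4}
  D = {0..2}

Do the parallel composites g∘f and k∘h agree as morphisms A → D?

Answer: DOES NOT COMMUTE

Trace:
Path 1 = f;g:
  0 f→1 g→1
  1 f→2 g→2
  composite₁ = (0->1, 1->2)
Path 2 = h;k:
  0 h→3 k→2
  1 h→4 k→2
  composite₂ = (0->2, 1->2)
Equal? NO — does not commute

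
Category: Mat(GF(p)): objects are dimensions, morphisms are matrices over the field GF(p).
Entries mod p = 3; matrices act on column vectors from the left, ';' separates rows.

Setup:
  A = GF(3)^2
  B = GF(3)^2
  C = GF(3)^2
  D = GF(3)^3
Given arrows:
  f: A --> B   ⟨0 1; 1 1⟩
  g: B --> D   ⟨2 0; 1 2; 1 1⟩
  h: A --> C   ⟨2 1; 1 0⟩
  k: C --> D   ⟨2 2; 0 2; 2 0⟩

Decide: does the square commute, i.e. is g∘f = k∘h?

1) trace f;g:
  e0=[1,0] f-->[0,1] g-->[0,2,1]
  e1=[0,1] f-->[1,1] g-->[2,0,2]
  result₁ = ⟨0 2; 2 0; 1 2⟩
2) trace h;k:
  e0=[1,0] h-->[2,1] k-->[0,2,1]
  e1=[0,1] h-->[1,0] k-->[2,0,2]
  result₂ = ⟨0 2; 2 0; 1 2⟩
Equal? YES — commutes

Answer: COMMUTES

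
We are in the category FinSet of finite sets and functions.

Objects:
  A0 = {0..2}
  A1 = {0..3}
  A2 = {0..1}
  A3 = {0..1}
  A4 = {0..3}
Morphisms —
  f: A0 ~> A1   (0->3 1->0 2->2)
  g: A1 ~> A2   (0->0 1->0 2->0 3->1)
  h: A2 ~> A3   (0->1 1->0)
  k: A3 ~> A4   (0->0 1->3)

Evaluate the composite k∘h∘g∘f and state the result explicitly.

Answer: (0->0 1->3 2->3)

Trace:
  0 f~>3 g~>1 h~>0 k~>0
  1 f~>0 g~>0 h~>1 k~>3
  2 f~>2 g~>0 h~>1 k~>3
⟦path⟧: (0->0 1->3 2->3)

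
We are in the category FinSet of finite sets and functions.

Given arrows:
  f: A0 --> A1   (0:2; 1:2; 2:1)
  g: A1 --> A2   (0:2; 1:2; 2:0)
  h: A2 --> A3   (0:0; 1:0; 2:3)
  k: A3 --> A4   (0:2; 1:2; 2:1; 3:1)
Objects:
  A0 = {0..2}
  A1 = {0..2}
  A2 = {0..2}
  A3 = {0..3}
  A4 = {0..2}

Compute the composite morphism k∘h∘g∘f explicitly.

  0 f-->2 g-->0 h-->0 k-->2
  1 f-->2 g-->0 h-->0 k-->2
  2 f-->1 g-->2 h-->3 k-->1
composite: (0:2; 1:2; 2:1)

Answer: (0:2; 1:2; 2:1)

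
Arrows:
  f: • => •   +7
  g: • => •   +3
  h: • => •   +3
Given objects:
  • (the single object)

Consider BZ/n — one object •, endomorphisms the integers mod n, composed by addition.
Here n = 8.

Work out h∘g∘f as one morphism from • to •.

  0 +7≡7 +3≡2 +3≡5  (mod 8)
composite: +5

Answer: +5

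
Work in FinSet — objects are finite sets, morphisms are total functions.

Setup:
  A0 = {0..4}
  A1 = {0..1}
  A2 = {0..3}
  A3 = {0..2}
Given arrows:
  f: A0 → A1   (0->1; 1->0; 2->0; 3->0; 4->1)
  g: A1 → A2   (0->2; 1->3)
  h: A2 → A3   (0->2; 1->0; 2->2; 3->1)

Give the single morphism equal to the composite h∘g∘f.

Answer: (0->1; 1->2; 2->2; 3->2; 4->1)

Trace:
  0 f→1 g→3 h→1
  1 f→0 g→2 h→2
  2 f→0 g→2 h→2
  3 f→0 g→2 h→2
  4 f→1 g→3 h→1
⟦path⟧: (0->1; 1->2; 2->2; 3->2; 4->1)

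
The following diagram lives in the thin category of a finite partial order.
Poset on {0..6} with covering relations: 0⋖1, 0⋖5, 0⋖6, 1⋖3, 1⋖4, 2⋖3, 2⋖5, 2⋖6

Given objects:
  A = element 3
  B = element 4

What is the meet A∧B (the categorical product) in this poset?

{x : x<=A ∧ x<=B} = {0,1}  (A=3, B=4)
  0 <= 1
  1 <= 1
glb = 1

Answer: A∧B = 1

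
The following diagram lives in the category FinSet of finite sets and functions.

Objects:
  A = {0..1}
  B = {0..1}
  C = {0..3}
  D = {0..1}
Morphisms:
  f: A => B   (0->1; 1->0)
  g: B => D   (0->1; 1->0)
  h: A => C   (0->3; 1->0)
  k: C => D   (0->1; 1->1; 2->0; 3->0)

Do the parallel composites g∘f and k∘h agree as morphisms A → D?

Answer: COMMUTES

Work:
1) trace f;g:
  0 f=>1 g=>0
  1 f=>0 g=>1
  result₁ = (0->0; 1->1)
2) trace h;k:
  0 h=>3 k=>0
  1 h=>0 k=>1
  result₂ = (0->0; 1->1)
Equal? same morphism ✓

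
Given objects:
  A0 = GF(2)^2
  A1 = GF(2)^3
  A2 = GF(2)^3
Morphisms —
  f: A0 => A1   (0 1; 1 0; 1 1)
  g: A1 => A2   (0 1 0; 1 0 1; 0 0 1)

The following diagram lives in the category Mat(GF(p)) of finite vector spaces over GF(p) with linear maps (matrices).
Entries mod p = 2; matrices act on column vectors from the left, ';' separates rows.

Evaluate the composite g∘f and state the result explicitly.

  e0=(1,0) f=>(0,1,1) g=>(1,1,1)
  e1=(0,1) f=>(1,0,1) g=>(0,0,1)
result: (1 0; 1 0; 1 1)

Answer: (1 0; 1 0; 1 1)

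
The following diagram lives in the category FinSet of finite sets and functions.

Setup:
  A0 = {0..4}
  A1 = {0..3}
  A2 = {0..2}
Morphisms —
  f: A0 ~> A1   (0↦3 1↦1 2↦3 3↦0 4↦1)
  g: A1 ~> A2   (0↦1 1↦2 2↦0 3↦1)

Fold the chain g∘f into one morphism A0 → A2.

Answer: (0↦1 1↦2 2↦1 3↦1 4↦2)

Work:
  0 f~>3 g~>1
  1 f~>1 g~>2
  2 f~>3 g~>1
  3 f~>0 g~>1
  4 f~>1 g~>2
result: (0↦1 1↦2 2↦1 3↦1 4↦2)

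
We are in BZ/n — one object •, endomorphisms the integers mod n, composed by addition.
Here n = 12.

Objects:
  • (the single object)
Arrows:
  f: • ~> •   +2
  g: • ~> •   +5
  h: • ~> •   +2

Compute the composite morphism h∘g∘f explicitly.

  0 +2≡2 +5≡7 +2≡9  (mod 12)
⟦path⟧: +9

Answer: +9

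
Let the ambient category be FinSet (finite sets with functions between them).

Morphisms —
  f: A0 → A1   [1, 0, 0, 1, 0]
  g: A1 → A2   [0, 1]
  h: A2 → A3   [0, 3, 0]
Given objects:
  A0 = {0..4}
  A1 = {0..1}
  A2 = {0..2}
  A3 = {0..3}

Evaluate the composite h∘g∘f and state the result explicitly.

Answer: [3, 0, 0, 3, 0]

Trace:
  0 f→1 g→1 h→3
  1 f→0 g→0 h→0
  2 f→0 g→0 h→0
  3 f→1 g→1 h→3
  4 f→0 g→0 h→0
⟦path⟧: [3, 0, 0, 3, 0]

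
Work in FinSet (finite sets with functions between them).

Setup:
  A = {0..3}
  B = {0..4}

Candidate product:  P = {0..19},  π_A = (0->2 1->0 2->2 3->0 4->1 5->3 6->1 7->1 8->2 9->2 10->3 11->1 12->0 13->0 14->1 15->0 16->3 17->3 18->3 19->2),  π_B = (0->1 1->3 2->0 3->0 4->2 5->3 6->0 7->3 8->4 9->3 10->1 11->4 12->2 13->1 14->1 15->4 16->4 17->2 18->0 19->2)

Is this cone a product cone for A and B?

|A|·|B| = 4·5 = 20;  |P| = 20
Check the pairing map k ↦ (π_A(k), π_B(k)):
  0 -> (2,1)
  1 -> (0,3)
  2 -> (2,0)
  3 -> (0,0)
  4 -> (1,2)
  5 -> (3,3)
  6 -> (1,0)
  7 -> (1,3)
  8 -> (2,4)
  9 -> (2,3)
  10 -> (3,1)
  11 -> (1,4)
  12 -> (0,2)
  13 -> (0,1)
  14 -> (1,1)
  15 -> (0,4)
  16 -> (3,4)
  17 -> (3,2)
  18 -> (3,0)
  19 -> (2,2)
distinct pairs in image: 20 / 20 needed
  → bijection onto A×B; projections well-typed.

Answer: VALID PRODUCT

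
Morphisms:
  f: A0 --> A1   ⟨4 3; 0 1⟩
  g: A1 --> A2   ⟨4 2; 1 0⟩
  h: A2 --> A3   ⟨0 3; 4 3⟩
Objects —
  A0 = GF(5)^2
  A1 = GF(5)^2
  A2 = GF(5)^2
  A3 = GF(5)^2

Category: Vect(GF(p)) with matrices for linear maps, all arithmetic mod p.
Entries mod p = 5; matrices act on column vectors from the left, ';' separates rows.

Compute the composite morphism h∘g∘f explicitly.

  e0=⟨1,0⟩ f-->⟨4,0⟩ g-->⟨1,4⟩ h-->⟨2,1⟩
  e1=⟨0,1⟩ f-->⟨3,1⟩ g-->⟨4,3⟩ h-->⟨4,0⟩
result: ⟨2 4; 1 0⟩

Answer: ⟨2 4; 1 0⟩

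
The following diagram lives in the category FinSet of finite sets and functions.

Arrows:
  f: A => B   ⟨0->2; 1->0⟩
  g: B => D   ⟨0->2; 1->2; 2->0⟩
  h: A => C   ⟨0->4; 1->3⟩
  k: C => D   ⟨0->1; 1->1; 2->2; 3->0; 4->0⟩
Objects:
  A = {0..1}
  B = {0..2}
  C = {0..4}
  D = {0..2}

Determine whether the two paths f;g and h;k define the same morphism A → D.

Path 1 = f;g:
  0 f=>2 g=>0
  1 f=>0 g=>2
  composite₁ = ⟨0->0; 1->2⟩
Path 2 = h;k:
  0 h=>4 k=>0
  1 h=>3 k=>0
  composite₂ = ⟨0->0; 1->0⟩
Equal? NO — does not commute

Answer: DOES NOT COMMUTE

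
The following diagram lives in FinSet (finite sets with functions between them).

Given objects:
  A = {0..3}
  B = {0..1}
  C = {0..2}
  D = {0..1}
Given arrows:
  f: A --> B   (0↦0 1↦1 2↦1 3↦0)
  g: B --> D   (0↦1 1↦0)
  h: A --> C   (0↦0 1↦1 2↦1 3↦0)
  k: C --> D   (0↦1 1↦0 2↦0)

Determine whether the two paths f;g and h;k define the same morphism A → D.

Along f;g (path 1):
  0 f-->0 g-->1
  1 f-->1 g-->0
  2 f-->1 g-->0
  3 f-->0 g-->1
  composite₁ = (0↦1 1↦0 2↦0 3↦1)
Along h;k (path 2):
  0 h-->0 k-->1
  1 h-->1 k-->0
  2 h-->1 k-->0
  3 h-->0 k-->1
  composite₂ = (0↦1 1↦0 2↦0 3↦1)
Equal? same morphism ✓

Answer: COMMUTES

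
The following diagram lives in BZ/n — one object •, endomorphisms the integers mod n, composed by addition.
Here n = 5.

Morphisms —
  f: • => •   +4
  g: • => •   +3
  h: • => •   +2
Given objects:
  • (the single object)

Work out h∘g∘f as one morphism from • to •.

  0 +4≡4 +3≡2 +2≡4  (mod 5)
composite: +4

Answer: +4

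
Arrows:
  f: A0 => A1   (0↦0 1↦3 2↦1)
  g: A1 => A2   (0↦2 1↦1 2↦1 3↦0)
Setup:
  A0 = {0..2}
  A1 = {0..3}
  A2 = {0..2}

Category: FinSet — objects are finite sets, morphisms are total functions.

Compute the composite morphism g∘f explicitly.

  0 f=>0 g=>2
  1 f=>3 g=>0
  2 f=>1 g=>1
composite: (0↦2 1↦0 2↦1)

Answer: (0↦2 1↦0 2↦1)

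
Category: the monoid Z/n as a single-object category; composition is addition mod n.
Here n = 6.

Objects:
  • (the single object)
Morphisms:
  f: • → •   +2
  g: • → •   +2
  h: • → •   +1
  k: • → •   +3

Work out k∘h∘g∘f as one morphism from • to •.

  0 +2≡2 +2≡4 +1≡5 +3≡2  (mod 6)
composite: +2

Answer: +2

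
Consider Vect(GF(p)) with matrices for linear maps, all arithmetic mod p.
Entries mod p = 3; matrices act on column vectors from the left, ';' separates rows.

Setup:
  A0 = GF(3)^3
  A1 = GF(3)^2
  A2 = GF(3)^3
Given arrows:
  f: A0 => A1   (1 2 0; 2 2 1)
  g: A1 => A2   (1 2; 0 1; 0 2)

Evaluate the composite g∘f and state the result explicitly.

Answer: (2 0 2; 2 2 1; 1 1 2)

Derivation:
  e0=[1,0,0] f=>[1,2] g=>[2,2,1]
  e1=[0,1,0] f=>[2,2] g=>[0,2,1]
  e2=[0,0,1] f=>[0,1] g=>[2,1,2]
result: (2 0 2; 2 2 1; 1 1 2)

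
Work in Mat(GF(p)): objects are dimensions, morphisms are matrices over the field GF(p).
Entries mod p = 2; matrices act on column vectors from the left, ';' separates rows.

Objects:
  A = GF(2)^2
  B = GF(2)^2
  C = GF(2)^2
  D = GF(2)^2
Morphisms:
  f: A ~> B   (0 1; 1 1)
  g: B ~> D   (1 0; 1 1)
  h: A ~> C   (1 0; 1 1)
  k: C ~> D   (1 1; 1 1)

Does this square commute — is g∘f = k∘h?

Answer: DOES NOT COMMUTE

Trace:
1) trace f;g:
  e0=[1,0] f~>[0,1] g~>[0,1]
  e1=[0,1] f~>[1,1] g~>[1,0]
  composite₁ = (0 1; 1 0)
2) trace h;k:
  e0=[1,0] h~>[1,1] k~>[0,0]
  e1=[0,1] h~>[0,1] k~>[1,1]
  composite₂ = (0 1; 0 1)
Equal? distinct morphisms ✗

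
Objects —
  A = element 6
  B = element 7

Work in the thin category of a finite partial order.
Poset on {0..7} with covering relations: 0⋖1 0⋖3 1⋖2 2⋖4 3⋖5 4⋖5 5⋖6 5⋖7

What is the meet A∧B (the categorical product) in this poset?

Answer: A∧B = 5

Derivation:
{x : x≤A ∧ x≤B} = {0,1,2,3,4,5}  (A=6, B=7)
  0 ≤ 5
  1 ≤ 5
  2 ≤ 5
  3 ≤ 5
  4 ≤ 5
  5 ≤ 5
glb = 5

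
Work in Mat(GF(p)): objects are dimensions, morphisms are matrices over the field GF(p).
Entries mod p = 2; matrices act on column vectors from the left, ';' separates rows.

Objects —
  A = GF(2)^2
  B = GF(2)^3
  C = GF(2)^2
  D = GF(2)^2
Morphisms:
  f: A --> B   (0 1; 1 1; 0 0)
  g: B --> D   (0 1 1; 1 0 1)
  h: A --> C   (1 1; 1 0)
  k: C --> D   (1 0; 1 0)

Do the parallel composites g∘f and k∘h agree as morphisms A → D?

Along f;g (path 1):
  e0=[1,0] f-->[0,1,0] g-->[1,0]
  e1=[0,1] f-->[1,1,0] g-->[1,1]
  composite₁ = (1 1; 0 1)
Along h;k (path 2):
  e0=[1,0] h-->[1,1] k-->[1,1]
  e1=[0,1] h-->[1,0] k-->[1,1]
  composite₂ = (1 1; 1 1)
Equal? NO — does not commute

Answer: DOES NOT COMMUTE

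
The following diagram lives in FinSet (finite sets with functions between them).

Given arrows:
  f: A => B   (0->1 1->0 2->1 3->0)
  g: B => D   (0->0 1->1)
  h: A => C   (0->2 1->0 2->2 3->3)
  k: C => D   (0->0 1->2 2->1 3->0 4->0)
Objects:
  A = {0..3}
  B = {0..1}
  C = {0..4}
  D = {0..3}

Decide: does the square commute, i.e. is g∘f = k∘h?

Path 1 = f;g:
  0 f=>1 g=>1
  1 f=>0 g=>0
  2 f=>1 g=>1
  3 f=>0 g=>0
  ⟦path⟧₁ = (0->1 1->0 2->1 3->0)
Path 2 = h;k:
  0 h=>2 k=>1
  1 h=>0 k=>0
  2 h=>2 k=>1
  3 h=>3 k=>0
  ⟦path⟧₂ = (0->1 1->0 2->1 3->0)
Equal? equal; square commutes

Answer: COMMUTES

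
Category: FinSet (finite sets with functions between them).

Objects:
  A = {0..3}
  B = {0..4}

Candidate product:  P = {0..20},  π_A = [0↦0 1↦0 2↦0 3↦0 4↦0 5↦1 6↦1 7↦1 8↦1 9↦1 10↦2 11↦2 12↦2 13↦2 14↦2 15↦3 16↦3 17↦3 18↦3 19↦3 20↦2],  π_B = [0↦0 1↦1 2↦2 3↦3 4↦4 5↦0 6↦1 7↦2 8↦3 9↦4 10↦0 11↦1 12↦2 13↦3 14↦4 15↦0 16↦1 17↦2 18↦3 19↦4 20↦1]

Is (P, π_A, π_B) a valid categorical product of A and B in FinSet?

Answer: NOT A VALID PRODUCT — |P|=21 ≠ |A|·|B|=20

Trace:
|A|·|B| = 4·5 = 20;  |P| = 21
  → cardinalities differ; no bijection possible.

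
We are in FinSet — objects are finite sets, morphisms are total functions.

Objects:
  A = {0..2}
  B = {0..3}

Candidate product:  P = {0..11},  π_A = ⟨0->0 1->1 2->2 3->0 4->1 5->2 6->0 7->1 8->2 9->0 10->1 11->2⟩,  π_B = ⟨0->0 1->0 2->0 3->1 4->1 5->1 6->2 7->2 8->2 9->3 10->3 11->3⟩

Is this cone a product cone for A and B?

Answer: VALID PRODUCT

Derivation:
|A|·|B| = 3·4 = 12;  |P| = 12
Check the pairing map k ↦ (π_A(k), π_B(k)):
  0 -> (0,0)
  1 -> (1,0)
  2 -> (2,0)
  3 -> (0,1)
  4 -> (1,1)
  5 -> (2,1)
  6 -> (0,2)
  7 -> (1,2)
  8 -> (2,2)
  9 -> (0,3)
  10 -> (1,3)
  11 -> (2,3)
distinct pairs in image: 12 / 12 needed
  → bijection onto A×B; projections well-typed.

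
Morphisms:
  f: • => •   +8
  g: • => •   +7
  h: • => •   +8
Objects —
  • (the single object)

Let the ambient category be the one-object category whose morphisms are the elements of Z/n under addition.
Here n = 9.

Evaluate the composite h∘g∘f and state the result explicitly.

Answer: +5

Derivation:
  0 +8≡8 +7≡6 +8≡5  (mod 9)
result: +5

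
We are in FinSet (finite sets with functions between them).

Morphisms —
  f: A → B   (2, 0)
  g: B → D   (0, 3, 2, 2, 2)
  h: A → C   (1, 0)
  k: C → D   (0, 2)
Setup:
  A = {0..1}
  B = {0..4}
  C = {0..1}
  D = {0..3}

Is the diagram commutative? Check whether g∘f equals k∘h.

Path 1 = f;g:
  0 f→2 g→2
  1 f→0 g→0
  result₁ = (2, 0)
Path 2 = h;k:
  0 h→1 k→2
  1 h→0 k→0
  result₂ = (2, 0)
Equal? same morphism ✓

Answer: COMMUTES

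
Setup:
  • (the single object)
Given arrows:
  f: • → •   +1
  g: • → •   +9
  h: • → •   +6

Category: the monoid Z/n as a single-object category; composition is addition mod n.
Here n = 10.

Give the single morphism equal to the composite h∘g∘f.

  0 +1≡1 +9≡0 +6≡6  (mod 10)
⟦path⟧: +6

Answer: +6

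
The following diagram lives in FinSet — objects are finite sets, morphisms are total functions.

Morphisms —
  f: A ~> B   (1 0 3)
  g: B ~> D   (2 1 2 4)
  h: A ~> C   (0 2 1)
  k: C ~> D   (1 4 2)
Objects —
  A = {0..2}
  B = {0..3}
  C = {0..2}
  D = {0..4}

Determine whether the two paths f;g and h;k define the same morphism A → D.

Answer: COMMUTES

Trace:
1) trace f;g:
  0 f~>1 g~>1
  1 f~>0 g~>2
  2 f~>3 g~>4
  result₁ = (1 2 4)
2) trace h;k:
  0 h~>0 k~>1
  1 h~>2 k~>2
  2 h~>1 k~>4
  result₂ = (1 2 4)
Equal? YES — commutes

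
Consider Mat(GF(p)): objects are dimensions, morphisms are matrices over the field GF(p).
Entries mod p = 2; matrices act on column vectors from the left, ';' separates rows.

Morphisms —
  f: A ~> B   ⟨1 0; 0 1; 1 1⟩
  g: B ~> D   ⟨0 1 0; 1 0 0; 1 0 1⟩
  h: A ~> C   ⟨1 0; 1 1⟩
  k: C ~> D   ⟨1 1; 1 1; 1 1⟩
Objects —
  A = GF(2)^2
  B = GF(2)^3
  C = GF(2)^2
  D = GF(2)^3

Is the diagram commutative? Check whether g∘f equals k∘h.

Along f;g (path 1):
  e0=⟨1,0⟩ f~>⟨1,0,1⟩ g~>⟨0,1,0⟩
  e1=⟨0,1⟩ f~>⟨0,1,1⟩ g~>⟨1,0,1⟩
  result₁ = ⟨0 1; 1 0; 0 1⟩
Along h;k (path 2):
  e0=⟨1,0⟩ h~>⟨1,1⟩ k~>⟨0,0,0⟩
  e1=⟨0,1⟩ h~>⟨0,1⟩ k~>⟨1,1,1⟩
  result₂ = ⟨0 1; 0 1; 0 1⟩
Equal? distinct morphisms ✗

Answer: DOES NOT COMMUTE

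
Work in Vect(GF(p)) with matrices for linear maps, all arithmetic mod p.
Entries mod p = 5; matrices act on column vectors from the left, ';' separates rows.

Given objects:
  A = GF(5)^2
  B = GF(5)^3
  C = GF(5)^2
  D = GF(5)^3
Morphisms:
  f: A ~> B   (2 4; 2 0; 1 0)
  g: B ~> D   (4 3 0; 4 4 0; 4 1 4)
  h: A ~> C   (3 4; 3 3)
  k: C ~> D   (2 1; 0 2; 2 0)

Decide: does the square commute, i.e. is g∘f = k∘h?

Answer: DOES NOT COMMUTE

Trace:
1) trace f;g:
  e0=⟨1,0⟩ f~>⟨2,2,1⟩ g~>⟨4,1,4⟩
  e1=⟨0,1⟩ f~>⟨4,0,0⟩ g~>⟨1,1,1⟩
  result₁ = (4 1; 1 1; 4 1)
2) trace h;k:
  e0=⟨1,0⟩ h~>⟨3,3⟩ k~>⟨4,1,1⟩
  e1=⟨0,1⟩ h~>⟨4,3⟩ k~>⟨1,1,3⟩
  result₂ = (4 1; 1 1; 1 3)
Equal? NO — does not commute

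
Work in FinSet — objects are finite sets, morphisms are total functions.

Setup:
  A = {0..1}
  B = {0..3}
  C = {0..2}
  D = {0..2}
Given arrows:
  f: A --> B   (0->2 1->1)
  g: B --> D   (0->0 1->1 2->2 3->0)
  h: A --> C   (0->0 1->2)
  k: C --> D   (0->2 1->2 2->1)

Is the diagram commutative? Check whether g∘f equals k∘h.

Along f;g (path 1):
  0 f-->2 g-->2
  1 f-->1 g-->1
  composite₁ = (0->2 1->1)
Along h;k (path 2):
  0 h-->0 k-->2
  1 h-->2 k-->1
  composite₂ = (0->2 1->1)
Equal? same morphism ✓

Answer: COMMUTES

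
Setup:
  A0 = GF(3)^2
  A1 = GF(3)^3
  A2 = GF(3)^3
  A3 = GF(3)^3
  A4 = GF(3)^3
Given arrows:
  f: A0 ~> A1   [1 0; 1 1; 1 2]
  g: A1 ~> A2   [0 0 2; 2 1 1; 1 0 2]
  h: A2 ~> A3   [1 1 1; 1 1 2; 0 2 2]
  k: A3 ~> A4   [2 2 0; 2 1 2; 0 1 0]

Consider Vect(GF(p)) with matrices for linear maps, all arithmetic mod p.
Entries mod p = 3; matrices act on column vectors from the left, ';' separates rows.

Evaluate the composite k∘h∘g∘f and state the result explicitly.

  e0=(1,0) f~>(1,1,1) g~>(2,1,0) h~>(0,0,2) k~>(0,1,0)
  e1=(0,1) f~>(0,1,2) g~>(1,0,1) h~>(2,0,2) k~>(1,2,0)
⟦path⟧: [0 1; 1 2; 0 0]

Answer: [0 1; 1 2; 0 0]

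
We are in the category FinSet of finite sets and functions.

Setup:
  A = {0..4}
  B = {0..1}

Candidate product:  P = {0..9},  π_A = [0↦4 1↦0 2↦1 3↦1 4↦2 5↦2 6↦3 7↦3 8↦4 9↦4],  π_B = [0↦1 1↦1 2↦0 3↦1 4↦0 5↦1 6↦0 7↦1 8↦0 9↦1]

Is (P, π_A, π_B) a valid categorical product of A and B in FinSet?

Answer: NOT A VALID PRODUCT — duplicate pair at indices 9,0

Derivation:
|A|·|B| = 5·2 = 10;  |P| = 10
Check the pairing map k ↦ (π_A(k), π_B(k)):
  0 ↦ (4,1)
  1 ↦ (0,1)
  2 ↦ (1,0)
  3 ↦ (1,1)
  4 ↦ (2,0)
  5 ↦ (2,1)
  6 ↦ (3,0)
  7 ↦ (3,1)
  8 ↦ (4,0)
  9 ↦ (4,1)  ✗ repeats pair of k=0
distinct pairs in image: 9 / 10 needed
  → (4,1) hit at k=0 and k=9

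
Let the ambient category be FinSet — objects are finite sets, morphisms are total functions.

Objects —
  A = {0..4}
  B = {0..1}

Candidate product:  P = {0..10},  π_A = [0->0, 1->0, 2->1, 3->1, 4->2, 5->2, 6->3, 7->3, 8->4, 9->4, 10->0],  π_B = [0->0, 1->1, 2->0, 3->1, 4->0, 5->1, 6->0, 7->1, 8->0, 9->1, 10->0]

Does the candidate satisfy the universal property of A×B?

Answer: NOT A VALID PRODUCT — |P|=11 ≠ |A|·|B|=10

Work:
|A|·|B| = 5·2 = 10;  |P| = 11
  → cardinalities differ; no bijection possible.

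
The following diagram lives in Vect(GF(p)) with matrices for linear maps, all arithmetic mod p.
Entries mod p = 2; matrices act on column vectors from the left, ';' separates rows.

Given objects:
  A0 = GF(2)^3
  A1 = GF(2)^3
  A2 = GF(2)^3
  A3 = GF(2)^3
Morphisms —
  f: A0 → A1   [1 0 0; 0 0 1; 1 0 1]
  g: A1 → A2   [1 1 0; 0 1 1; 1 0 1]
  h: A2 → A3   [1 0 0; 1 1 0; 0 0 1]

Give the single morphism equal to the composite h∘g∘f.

Answer: [1 0 1; 0 0 1; 0 0 1]

Work:
  e0=(1,0,0) f→(1,0,1) g→(1,1,0) h→(1,0,0)
  e1=(0,1,0) f→(0,0,0) g→(0,0,0) h→(0,0,0)
  e2=(0,0,1) f→(0,1,1) g→(1,0,1) h→(1,1,1)
⟦path⟧: [1 0 1; 0 0 1; 0 0 1]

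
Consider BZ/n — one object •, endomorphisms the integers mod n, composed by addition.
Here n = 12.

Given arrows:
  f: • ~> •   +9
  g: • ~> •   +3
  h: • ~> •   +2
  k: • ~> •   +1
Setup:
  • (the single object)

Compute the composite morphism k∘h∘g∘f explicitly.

Answer: +3

Derivation:
  0 +9≡9 +3≡0 +2≡2 +1≡3  (mod 12)
⟦path⟧: +3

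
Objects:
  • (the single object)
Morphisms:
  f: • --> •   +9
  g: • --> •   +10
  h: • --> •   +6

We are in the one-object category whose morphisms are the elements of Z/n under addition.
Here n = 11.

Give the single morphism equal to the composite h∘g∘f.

  0 +9≡9 +10≡8 +6≡3  (mod 11)
composite: +3

Answer: +3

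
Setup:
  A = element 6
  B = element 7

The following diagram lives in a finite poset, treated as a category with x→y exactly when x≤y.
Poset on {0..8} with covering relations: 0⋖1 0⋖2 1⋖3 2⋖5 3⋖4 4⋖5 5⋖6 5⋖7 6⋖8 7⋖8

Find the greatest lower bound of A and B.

Answer: A∧B = 5

Work:
Common predecessors of 6,7: {0,1,2,3,4,5}
  0 ⊑ 5
  1 ⊑ 5
  2 ⊑ 5
  3 ⊑ 5
  4 ⊑ 5
  5 ⊑ 5
glb = 5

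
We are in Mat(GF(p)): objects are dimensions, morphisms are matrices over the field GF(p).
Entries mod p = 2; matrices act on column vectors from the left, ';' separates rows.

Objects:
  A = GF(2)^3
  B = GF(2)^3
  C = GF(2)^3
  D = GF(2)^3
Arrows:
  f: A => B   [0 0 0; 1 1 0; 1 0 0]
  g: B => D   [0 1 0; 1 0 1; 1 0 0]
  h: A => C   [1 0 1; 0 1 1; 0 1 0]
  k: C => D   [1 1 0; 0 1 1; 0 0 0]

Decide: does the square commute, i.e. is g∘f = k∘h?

Answer: DOES NOT COMMUTE

Work:
Along f;g (path 1):
  e0=⟨1,0,0⟩ f=>⟨0,1,1⟩ g=>⟨1,1,0⟩
  e1=⟨0,1,0⟩ f=>⟨0,1,0⟩ g=>⟨1,0,0⟩
  e2=⟨0,0,1⟩ f=>⟨0,0,0⟩ g=>⟨0,0,0⟩
  composite₁ = [1 1 0; 1 0 0; 0 0 0]
Along h;k (path 2):
  e0=⟨1,0,0⟩ h=>⟨1,0,0⟩ k=>⟨1,0,0⟩
  e1=⟨0,1,0⟩ h=>⟨0,1,1⟩ k=>⟨1,0,0⟩
  e2=⟨0,0,1⟩ h=>⟨1,1,0⟩ k=>⟨0,1,0⟩
  composite₂ = [1 1 0; 0 0 1; 0 0 0]
Equal? distinct morphisms ✗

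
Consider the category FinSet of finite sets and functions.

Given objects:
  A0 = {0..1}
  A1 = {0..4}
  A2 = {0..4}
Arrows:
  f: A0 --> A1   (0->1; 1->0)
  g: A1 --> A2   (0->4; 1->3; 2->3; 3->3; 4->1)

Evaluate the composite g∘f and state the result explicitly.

Answer: (0->3; 1->4)

Trace:
  0 f-->1 g-->3
  1 f-->0 g-->4
result: (0->3; 1->4)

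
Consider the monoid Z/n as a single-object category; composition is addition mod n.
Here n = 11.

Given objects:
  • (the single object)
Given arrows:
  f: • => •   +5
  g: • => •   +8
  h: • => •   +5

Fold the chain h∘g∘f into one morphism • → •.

Answer: +7

Work:
  0 +5≡5 +8≡2 +5≡7  (mod 11)
⟦path⟧: +7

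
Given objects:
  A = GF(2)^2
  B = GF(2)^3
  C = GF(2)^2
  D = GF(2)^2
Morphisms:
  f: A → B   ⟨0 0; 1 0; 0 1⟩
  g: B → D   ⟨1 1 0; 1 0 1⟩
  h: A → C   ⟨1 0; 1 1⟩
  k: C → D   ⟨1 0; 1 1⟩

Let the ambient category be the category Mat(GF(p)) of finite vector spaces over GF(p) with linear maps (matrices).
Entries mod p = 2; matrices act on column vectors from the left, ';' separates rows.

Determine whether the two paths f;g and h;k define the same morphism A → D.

Along f;g (path 1):
  e0=(1,0) f→(0,1,0) g→(1,0)
  e1=(0,1) f→(0,0,1) g→(0,1)
  composite₁ = ⟨1 0; 0 1⟩
Along h;k (path 2):
  e0=(1,0) h→(1,1) k→(1,0)
  e1=(0,1) h→(0,1) k→(0,1)
  composite₂ = ⟨1 0; 0 1⟩
Equal? YES — commutes

Answer: COMMUTES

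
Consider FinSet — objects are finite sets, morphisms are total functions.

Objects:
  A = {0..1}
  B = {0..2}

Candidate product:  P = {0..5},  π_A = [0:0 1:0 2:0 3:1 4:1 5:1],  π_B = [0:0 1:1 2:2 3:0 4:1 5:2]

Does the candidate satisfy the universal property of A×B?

Answer: VALID PRODUCT

Derivation:
|A|·|B| = 2·3 = 6;  |P| = 6
Check the pairing map k ↦ (π_A(k), π_B(k)):
  0 : (0,0)
  1 : (0,1)
  2 : (0,2)
  3 : (1,0)
  4 : (1,1)
  5 : (1,2)
distinct pairs in image: 6 / 6 needed
  → bijection onto A×B; projections well-typed.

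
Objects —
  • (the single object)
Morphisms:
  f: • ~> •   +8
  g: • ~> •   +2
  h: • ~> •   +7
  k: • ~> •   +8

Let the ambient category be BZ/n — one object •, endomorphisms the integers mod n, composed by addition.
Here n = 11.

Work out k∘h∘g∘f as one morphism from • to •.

Answer: +3

Derivation:
  0 +8≡8 +2≡10 +7≡6 +8≡3  (mod 11)
composite: +3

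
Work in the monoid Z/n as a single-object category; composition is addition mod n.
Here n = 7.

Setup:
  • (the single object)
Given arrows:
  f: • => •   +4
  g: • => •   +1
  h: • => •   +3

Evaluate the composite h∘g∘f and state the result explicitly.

Answer: +1

Work:
  0 +4≡4 +1≡5 +3≡1  (mod 7)
result: +1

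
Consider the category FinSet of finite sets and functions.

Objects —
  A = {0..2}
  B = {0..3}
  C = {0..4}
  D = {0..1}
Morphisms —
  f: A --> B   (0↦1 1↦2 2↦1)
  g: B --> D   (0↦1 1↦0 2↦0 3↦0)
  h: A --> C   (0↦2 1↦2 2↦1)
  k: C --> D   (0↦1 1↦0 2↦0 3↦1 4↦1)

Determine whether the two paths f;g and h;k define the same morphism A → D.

1) trace f;g:
  0 f-->1 g-->0
  1 f-->2 g-->0
  2 f-->1 g-->0
  result₁ = (0↦0 1↦0 2↦0)
2) trace h;k:
  0 h-->2 k-->0
  1 h-->2 k-->0
  2 h-->1 k-->0
  result₂ = (0↦0 1↦0 2↦0)
Equal? equal; square commutes

Answer: COMMUTES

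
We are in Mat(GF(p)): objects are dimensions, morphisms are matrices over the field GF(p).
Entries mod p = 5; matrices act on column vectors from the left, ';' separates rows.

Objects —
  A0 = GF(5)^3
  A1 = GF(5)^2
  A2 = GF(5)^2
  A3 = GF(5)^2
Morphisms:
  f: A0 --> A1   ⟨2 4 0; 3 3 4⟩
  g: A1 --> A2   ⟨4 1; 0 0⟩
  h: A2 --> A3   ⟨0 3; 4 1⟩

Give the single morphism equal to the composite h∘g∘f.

Answer: ⟨0 0 0; 4 1 1⟩

Work:
  e0=⟨1,0,0⟩ f-->⟨2,3⟩ g-->⟨1,0⟩ h-->⟨0,4⟩
  e1=⟨0,1,0⟩ f-->⟨4,3⟩ g-->⟨4,0⟩ h-->⟨0,1⟩
  e2=⟨0,0,1⟩ f-->⟨0,4⟩ g-->⟨4,0⟩ h-->⟨0,1⟩
composite: ⟨0 0 0; 4 1 1⟩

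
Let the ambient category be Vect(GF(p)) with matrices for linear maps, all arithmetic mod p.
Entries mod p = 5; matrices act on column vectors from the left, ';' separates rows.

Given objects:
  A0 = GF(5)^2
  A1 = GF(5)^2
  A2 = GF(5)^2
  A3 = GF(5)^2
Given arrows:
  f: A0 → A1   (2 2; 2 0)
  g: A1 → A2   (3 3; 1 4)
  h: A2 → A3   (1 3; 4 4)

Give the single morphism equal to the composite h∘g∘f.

Answer: (2 2; 3 2)

Trace:
  e0=[1,0] f→[2,2] g→[2,0] h→[2,3]
  e1=[0,1] f→[2,0] g→[1,2] h→[2,2]
result: (2 2; 3 2)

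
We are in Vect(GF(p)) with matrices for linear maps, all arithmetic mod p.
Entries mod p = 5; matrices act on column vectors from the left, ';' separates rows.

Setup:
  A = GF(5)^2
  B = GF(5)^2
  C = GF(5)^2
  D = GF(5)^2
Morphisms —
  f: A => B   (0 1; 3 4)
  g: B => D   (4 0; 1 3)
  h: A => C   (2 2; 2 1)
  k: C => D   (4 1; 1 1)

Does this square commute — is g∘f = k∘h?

Answer: COMMUTES

Derivation:
Path 1 = f;g:
  e0=[1,0] f=>[0,3] g=>[0,4]
  e1=[0,1] f=>[1,4] g=>[4,3]
  composite₁ = (0 4; 4 3)
Path 2 = h;k:
  e0=[1,0] h=>[2,2] k=>[0,4]
  e1=[0,1] h=>[2,1] k=>[4,3]
  composite₂ = (0 4; 4 3)
Equal? YES — commutes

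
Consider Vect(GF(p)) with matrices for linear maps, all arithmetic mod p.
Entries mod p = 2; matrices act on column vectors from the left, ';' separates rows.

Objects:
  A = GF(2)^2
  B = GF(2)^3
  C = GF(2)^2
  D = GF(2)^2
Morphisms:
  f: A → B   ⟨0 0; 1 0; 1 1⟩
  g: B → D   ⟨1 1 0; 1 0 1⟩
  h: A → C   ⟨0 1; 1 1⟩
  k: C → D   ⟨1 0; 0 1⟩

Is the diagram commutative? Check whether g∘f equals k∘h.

Answer: DOES NOT COMMUTE

Work:
Along f;g (path 1):
  e0=(1,0) f→(0,1,1) g→(1,1)
  e1=(0,1) f→(0,0,1) g→(0,1)
  composite₁ = ⟨1 0; 1 1⟩
Along h;k (path 2):
  e0=(1,0) h→(0,1) k→(0,1)
  e1=(0,1) h→(1,1) k→(1,1)
  composite₂ = ⟨0 1; 1 1⟩
Equal? NO — does not commute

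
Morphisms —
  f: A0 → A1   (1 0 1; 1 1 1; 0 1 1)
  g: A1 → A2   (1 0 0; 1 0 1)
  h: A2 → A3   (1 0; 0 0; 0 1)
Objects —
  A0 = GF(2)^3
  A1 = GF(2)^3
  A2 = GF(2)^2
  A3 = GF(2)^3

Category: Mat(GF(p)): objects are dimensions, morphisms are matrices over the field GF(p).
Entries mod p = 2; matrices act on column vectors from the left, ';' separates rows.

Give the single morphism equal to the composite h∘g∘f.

  e0=⟨1,0,0⟩ f→⟨1,1,0⟩ g→⟨1,1⟩ h→⟨1,0,1⟩
  e1=⟨0,1,0⟩ f→⟨0,1,1⟩ g→⟨0,1⟩ h→⟨0,0,1⟩
  e2=⟨0,0,1⟩ f→⟨1,1,1⟩ g→⟨1,0⟩ h→⟨1,0,0⟩
composite: (1 0 1; 0 0 0; 1 1 0)

Answer: (1 0 1; 0 0 0; 1 1 0)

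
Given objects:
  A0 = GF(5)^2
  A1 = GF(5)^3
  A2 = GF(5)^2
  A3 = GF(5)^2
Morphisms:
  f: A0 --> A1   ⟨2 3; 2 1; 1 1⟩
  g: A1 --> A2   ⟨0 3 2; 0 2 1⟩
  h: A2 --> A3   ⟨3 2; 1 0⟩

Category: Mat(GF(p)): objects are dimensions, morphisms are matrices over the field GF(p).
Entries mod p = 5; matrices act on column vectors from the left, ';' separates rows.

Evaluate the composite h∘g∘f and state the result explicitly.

Answer: ⟨4 1; 3 0⟩

Work:
  e0=(1,0) f-->(2,2,1) g-->(3,0) h-->(4,3)
  e1=(0,1) f-->(3,1,1) g-->(0,3) h-->(1,0)
composite: ⟨4 1; 3 0⟩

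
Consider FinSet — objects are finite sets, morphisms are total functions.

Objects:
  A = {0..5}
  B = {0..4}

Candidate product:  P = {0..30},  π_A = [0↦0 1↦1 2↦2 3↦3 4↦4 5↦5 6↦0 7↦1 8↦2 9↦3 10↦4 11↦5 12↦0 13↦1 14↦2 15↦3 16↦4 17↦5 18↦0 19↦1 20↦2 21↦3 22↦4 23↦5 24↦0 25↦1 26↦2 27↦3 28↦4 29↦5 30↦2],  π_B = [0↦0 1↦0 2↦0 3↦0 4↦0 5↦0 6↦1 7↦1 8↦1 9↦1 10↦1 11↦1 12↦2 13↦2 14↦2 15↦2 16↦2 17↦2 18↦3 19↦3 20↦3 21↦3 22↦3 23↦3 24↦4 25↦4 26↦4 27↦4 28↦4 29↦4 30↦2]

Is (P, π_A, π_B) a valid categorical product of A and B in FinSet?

|A|·|B| = 6·5 = 30;  |P| = 31
  → cardinalities differ; no bijection possible.

Answer: NOT A VALID PRODUCT — |P|=31 ≠ |A|·|B|=30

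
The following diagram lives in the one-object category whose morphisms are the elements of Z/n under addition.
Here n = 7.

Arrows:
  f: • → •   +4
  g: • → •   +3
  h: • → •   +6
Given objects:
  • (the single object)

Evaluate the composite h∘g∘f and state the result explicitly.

Answer: +6

Work:
  0 +4≡4 +3≡0 +6≡6  (mod 7)
⟦path⟧: +6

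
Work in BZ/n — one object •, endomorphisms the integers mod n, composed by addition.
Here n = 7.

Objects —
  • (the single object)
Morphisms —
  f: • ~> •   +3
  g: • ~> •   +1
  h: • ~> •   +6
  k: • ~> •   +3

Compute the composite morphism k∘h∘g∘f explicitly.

  0 +3≡3 +1≡4 +6≡3 +3≡6  (mod 7)
composite: +6

Answer: +6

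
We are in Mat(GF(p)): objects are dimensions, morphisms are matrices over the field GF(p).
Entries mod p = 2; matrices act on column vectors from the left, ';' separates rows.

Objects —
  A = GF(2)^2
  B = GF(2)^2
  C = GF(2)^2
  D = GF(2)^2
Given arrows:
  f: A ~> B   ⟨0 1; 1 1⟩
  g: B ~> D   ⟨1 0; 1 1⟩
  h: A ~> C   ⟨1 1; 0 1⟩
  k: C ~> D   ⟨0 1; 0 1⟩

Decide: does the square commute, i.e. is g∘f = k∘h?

Along f;g (path 1):
  e0=[1,0] f~>[0,1] g~>[0,1]
  e1=[0,1] f~>[1,1] g~>[1,0]
  result₁ = ⟨0 1; 1 0⟩
Along h;k (path 2):
  e0=[1,0] h~>[1,0] k~>[0,0]
  e1=[0,1] h~>[1,1] k~>[1,1]
  result₂ = ⟨0 1; 0 1⟩
Equal? differ; not commutative

Answer: DOES NOT COMMUTE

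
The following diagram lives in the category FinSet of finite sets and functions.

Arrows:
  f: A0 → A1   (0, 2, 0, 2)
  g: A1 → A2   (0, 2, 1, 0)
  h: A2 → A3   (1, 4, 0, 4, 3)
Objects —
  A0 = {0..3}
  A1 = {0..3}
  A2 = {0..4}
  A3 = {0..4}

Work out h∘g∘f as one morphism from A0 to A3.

Answer: (1, 4, 1, 4)

Derivation:
  0 f→0 g→0 h→1
  1 f→2 g→1 h→4
  2 f→0 g→0 h→1
  3 f→2 g→1 h→4
composite: (1, 4, 1, 4)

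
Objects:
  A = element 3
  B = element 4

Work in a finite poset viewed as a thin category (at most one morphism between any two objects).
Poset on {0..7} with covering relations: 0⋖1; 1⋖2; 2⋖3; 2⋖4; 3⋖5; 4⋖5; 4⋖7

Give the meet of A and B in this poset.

Answer: A∧B = 2

Work:
{x : x≤A ∧ x≤B} = {0,1,2}  (A=3, B=4)
  0 ≤ 2
  1 ≤ 2
  2 ≤ 2
glb = 2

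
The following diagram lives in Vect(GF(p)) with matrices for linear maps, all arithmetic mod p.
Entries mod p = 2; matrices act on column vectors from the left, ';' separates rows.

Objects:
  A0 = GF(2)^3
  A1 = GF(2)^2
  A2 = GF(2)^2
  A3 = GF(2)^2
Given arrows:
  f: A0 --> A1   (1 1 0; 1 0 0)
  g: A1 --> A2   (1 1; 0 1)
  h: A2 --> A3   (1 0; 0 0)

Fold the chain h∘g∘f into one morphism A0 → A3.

  e0=[1,0,0] f-->[1,1] g-->[0,1] h-->[0,0]
  e1=[0,1,0] f-->[1,0] g-->[1,0] h-->[1,0]
  e2=[0,0,1] f-->[0,0] g-->[0,0] h-->[0,0]
⟦path⟧: (0 1 0; 0 0 0)

Answer: (0 1 0; 0 0 0)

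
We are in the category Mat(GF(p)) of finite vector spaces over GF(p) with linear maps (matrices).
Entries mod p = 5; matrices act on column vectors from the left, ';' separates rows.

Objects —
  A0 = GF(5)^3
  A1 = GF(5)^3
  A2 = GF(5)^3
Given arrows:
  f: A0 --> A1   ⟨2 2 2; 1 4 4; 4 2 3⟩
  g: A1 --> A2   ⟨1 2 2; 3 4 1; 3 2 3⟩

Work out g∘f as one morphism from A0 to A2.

  e0=[1,0,0] f-->[2,1,4] g-->[2,4,0]
  e1=[0,1,0] f-->[2,4,2] g-->[4,4,0]
  e2=[0,0,1] f-->[2,4,3] g-->[1,0,3]
composite: ⟨2 4 1; 4 4 0; 0 0 3⟩

Answer: ⟨2 4 1; 4 4 0; 0 0 3⟩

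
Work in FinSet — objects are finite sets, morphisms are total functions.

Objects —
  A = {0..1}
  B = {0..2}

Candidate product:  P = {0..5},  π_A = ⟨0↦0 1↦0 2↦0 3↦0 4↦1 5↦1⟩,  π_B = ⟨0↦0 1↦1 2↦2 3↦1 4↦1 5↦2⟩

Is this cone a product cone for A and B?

Answer: NOT A VALID PRODUCT — duplicate pair at indices 1,3

Derivation:
|A|·|B| = 2·3 = 6;  |P| = 6
Check the pairing map k ↦ (π_A(k), π_B(k)):
  0 ↦ (0,0)
  1 ↦ (0,1)
  2 ↦ (0,2)
  3 ↦ (0,1)  ✗ repeats pair of k=1
  4 ↦ (1,1)
  5 ↦ (1,2)
distinct pairs in image: 5 / 6 needed
  → (0,1) hit at k=1 and k=3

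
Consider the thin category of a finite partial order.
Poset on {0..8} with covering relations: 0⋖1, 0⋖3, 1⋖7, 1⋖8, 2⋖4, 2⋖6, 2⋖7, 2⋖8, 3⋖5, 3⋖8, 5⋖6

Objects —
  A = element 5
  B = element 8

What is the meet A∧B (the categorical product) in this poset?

{x : x<=A ∧ x<=B} = {0,3}  (A=5, B=8)
  0 <= 3
  3 <= 3
glb = 3

Answer: A∧B = 3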